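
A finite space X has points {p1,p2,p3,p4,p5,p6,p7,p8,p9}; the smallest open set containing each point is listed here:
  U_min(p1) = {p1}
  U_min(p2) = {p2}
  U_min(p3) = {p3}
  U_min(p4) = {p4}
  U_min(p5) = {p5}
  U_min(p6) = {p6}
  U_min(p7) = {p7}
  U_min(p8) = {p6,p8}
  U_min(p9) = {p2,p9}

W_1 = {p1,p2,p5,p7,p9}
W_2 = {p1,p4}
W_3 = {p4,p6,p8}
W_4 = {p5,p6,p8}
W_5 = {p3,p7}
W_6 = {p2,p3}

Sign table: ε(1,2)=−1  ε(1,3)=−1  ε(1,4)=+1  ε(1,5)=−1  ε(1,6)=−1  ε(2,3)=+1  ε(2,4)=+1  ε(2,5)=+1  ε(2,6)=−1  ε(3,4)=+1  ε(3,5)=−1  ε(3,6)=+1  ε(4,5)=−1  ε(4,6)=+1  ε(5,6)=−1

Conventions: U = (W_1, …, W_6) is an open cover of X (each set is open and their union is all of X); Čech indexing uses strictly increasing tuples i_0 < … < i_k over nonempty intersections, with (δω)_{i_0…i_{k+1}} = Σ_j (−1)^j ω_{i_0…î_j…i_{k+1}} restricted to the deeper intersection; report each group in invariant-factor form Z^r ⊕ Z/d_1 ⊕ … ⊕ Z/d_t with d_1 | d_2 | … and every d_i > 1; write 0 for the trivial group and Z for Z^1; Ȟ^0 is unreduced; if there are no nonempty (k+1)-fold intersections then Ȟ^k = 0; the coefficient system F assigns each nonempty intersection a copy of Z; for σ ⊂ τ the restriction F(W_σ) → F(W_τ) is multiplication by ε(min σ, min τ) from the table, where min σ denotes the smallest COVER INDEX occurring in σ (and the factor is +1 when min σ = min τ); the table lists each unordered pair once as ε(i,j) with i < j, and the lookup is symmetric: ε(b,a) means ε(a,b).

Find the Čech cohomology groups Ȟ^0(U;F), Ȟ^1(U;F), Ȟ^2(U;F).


Ȟ^0 ≅ 0,  Ȟ^1 ≅ Z ⊕ Z/2,  Ȟ^2 ≅ 0

nonempty overlaps:
  W12={p1} W14={p5} W15={p7} W16={p2} W23={p4} W34={p6,p8} W56={p3}
C dims 6,7; δ0: rk 6, SNF 1^5·2
degree 0: 6−6−0 = 0 → Ȟ^0 ≅ 0
degree 1: 7−0−6 = 1 plus torsion [2] → Ȟ^1 ≅ Z ⊕ Z/2
degree 2: 0−0−0 = 0 → Ȟ^2 ≅ 0


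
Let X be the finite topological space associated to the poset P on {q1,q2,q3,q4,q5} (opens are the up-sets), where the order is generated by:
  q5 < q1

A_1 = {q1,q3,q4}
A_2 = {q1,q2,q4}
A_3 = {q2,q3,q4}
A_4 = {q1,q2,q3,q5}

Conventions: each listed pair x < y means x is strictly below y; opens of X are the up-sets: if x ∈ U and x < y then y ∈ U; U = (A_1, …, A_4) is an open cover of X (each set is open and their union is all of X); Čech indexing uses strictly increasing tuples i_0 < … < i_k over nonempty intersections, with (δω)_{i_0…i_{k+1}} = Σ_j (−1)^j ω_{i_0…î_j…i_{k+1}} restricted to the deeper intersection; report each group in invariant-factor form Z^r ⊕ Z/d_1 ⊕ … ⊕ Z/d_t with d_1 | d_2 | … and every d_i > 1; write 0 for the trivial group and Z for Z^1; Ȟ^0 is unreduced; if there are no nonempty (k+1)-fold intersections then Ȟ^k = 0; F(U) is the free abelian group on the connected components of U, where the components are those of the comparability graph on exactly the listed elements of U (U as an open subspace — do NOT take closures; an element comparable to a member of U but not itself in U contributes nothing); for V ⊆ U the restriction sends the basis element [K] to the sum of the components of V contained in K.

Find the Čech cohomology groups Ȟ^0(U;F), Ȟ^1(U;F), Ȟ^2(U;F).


nerve simplices:
  A12={q1,q4} A13={q3,q4} A14={q1,q3} A23={q2,q4} A24={q1,q2} A34={q2,q3}
  A123={q4} A124={q1} A134={q3} A234={q2}
components per intersection:
  A1: {q1} {q3} {q4}
  A2: {q1} {q2} {q4}
  A3: {q2} {q3} {q4}
  A4: {q1,q5} {q2} {q3}
  A12: {q1} {q4}
  A13: {q3} {q4}
  A14: {q1} {q3}
  A23: {q2} {q4}
  A24: {q1} {q2}
  A34: {q2} {q3}
  A123: {q4}
  A124: {q1}
  A134: {q3}
  A234: {q2}
C dims 12,12,4; δ0: rk 8, SNF 1^8; δ1: rk 4, SNF 1^4
degree 0: 12−8−0 = 4 → Ȟ^0 ≅ Z^4
degree 1: 12−4−8 = 0 → Ȟ^1 ≅ 0
degree 2: 4−0−4 = 0 → Ȟ^2 ≅ 0

Ȟ^0 = Z^4,  Ȟ^1 = 0,  Ȟ^2 = 0


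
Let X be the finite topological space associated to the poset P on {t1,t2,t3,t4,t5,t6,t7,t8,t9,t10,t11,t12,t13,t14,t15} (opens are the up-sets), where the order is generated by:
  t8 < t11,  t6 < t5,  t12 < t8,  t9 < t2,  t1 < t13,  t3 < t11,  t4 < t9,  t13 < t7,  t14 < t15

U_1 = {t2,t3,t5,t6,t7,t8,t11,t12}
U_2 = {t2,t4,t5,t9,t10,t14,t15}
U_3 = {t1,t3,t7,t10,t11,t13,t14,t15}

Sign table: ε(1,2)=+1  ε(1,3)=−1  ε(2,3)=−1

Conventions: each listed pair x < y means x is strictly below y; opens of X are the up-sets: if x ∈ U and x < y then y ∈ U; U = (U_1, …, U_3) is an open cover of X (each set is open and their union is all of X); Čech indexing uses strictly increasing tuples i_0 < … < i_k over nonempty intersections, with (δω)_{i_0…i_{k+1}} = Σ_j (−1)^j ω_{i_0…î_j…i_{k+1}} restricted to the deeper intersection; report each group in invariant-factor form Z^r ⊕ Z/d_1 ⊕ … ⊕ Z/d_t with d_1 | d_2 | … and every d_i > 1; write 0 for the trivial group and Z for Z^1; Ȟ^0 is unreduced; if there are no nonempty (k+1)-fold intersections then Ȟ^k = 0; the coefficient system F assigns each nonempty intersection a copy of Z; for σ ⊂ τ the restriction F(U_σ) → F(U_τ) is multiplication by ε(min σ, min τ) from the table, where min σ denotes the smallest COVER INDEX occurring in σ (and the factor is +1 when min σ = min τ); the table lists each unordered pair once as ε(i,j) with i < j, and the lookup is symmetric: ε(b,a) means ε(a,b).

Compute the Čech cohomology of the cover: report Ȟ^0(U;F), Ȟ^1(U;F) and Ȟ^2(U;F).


nonempty overlaps:
  U12={t2,t5} U13={t3,t7,t11} U23={t10,t14,t15}
C dims 3,3; δ0: rk 2, SNF 1^2
degree 0: 3−2−0 = 1 → Ȟ^0 ≅ Z
degree 1: 3−0−2 = 1 → Ȟ^1 ≅ Z
degree 2: 0−0−0 = 0 → Ȟ^2 ≅ 0

Ȟ^0(U;F) ≅ Z, Ȟ^1(U;F) ≅ Z and Ȟ^2(U;F) ≅ 0


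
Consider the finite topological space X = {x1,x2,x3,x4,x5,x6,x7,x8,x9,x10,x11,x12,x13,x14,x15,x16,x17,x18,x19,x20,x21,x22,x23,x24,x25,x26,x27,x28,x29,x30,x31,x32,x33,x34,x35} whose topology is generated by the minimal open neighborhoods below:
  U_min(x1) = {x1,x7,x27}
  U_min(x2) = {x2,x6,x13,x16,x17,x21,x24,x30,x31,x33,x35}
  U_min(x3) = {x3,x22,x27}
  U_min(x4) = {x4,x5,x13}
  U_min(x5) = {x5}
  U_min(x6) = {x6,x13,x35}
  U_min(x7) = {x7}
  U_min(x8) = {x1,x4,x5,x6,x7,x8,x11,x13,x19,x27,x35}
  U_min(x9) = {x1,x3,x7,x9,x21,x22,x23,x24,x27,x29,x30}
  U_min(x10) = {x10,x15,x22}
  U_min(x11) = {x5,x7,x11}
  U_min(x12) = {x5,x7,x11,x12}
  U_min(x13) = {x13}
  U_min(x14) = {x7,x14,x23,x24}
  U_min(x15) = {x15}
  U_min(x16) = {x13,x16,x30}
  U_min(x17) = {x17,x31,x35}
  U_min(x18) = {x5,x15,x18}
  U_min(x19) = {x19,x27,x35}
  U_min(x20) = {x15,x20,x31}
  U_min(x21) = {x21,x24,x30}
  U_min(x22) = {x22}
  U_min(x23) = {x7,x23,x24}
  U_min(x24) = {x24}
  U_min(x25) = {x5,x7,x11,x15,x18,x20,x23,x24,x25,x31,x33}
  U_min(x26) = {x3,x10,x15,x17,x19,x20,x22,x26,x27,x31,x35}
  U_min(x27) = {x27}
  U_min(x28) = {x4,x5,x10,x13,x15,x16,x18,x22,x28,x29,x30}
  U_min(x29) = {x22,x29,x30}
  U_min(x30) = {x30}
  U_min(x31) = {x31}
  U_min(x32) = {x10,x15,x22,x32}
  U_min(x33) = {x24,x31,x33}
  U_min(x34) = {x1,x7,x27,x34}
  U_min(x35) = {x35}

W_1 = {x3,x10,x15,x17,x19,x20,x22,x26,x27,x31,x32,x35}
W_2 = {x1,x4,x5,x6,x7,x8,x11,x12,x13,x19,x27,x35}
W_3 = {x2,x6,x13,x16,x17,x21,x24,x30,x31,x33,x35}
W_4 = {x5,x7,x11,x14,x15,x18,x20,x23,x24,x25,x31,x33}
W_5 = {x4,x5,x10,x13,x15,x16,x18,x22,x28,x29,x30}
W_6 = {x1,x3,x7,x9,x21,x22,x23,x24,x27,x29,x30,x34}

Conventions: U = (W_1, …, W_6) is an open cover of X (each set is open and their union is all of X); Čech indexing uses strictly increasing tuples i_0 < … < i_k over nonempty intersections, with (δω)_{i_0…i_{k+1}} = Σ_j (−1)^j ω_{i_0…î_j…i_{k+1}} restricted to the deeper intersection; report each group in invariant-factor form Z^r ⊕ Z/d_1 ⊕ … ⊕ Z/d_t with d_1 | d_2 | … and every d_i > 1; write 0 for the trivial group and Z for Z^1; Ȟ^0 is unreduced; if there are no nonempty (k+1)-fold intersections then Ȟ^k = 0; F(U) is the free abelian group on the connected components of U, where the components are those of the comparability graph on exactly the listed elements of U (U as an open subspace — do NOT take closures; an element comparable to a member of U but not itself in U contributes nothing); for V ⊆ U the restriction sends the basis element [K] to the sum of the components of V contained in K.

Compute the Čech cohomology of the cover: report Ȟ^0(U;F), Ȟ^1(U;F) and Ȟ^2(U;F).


cover nerve:
  W12={x19,x27,x35} W13={x17,x31,x35} W14={x15,x20,x31} W15={x10,x15,x22} W16={x3,x22,x27} W23={x6,x13,x35} W24={x5,x7,x11} W25={x4,x5,x13} W26={x1,x7,x27} W34={x24,x31,x33} W35={x13,x16,x30} W36={x21,x24,x30} W45={x5,x15,x18} W46={x7,x23,x24} W56={x22,x29,x30}
  W123={x35} W126={x27} W134={x31} W145={x15} W156={x22} W235={x13} W245={x5} W246={x7} W346={x24} W356={x30}
components per intersection:
  W1: {x3,x10,x15,x17,x19,x20,x22,x26,x27,x31,x32,x35}
  W2: {x1,x4,x5,x6,x7,x8,x11,x12,x13,x19,x27,x35}
  W3: {x2,x6,x13,x16,x17,x21,x24,x30,x31,x33,x35}
  W4: {x5,x7,x11,x14,x15,x18,x20,x23,x24,x25,x31,x33}
  W5: {x4,x5,x10,x13,x15,x16,x18,x22,x28,x29,x30}
  W6: {x1,x3,x7,x9,x21,x22,x23,x24,x27,x29,x30,x34}
  W12: {x19,x27,x35}
  W13: {x17,x31,x35}
  W14: {x15,x20,x31}
  W15: {x10,x15,x22}
  W16: {x3,x22,x27}
  W23: {x6,x13,x35}
  W24: {x5,x7,x11}
  W25: {x4,x5,x13}
  W26: {x1,x7,x27}
  W34: {x24,x31,x33}
  W35: {x13,x16,x30}
  W36: {x21,x24,x30}
  W45: {x5,x15,x18}
  W46: {x7,x23,x24}
  W56: {x22,x29,x30}
  W123: {x35}
  W126: {x27}
  W134: {x31}
  W145: {x15}
  W156: {x22}
  W235: {x13}
  W245: {x5}
  W246: {x7}
  W346: {x24}
  W356: {x30}
C dims 6,15,10; δ0: rk 5, SNF 1^5; δ1: rk 10, SNF 1^9·2
Ȟ^0: (6−5)−0=1 ⇒ Z
Ȟ^1: (15−10)−5=0 ⇒ 0
Ȟ^2: (10−0)−10=0 plus torsion [2] ⇒ Z/2

Ȟ^0 ≅ Z, Ȟ^1 ≅ 0, Ȟ^2 ≅ Z/2


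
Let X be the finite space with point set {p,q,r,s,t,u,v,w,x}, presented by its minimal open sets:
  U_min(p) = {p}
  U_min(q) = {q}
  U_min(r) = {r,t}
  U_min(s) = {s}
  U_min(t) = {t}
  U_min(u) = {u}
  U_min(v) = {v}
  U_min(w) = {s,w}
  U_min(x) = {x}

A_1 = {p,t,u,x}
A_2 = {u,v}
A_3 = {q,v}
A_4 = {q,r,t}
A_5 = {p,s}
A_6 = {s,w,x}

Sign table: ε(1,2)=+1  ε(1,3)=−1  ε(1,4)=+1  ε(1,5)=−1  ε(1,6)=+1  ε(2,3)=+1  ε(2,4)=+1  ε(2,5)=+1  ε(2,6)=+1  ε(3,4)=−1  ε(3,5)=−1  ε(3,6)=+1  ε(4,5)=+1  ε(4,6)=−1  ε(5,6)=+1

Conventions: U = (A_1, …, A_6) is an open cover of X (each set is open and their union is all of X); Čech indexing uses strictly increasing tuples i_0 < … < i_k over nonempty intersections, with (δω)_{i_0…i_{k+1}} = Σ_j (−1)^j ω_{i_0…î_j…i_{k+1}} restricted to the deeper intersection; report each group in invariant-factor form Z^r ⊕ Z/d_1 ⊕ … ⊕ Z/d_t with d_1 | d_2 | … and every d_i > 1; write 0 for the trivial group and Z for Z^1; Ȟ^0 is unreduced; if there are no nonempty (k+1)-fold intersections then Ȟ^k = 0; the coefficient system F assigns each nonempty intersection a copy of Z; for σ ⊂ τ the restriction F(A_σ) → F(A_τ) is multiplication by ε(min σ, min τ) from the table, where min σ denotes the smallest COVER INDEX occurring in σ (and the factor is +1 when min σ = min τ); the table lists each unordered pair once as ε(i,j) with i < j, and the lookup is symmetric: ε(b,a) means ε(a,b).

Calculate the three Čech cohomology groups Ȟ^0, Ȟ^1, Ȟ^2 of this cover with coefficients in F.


nonempty intersections:
  A12={u} A14={t} A15={p} A16={x} A23={v} A34={q} A56={s}
C dims 6,7; δ0: rk 6, SNF 1^5·2
Ȟ^0: (6−6)−0=0 ⇒ 0
Ȟ^1: (7−0)−6=1 plus torsion [2] ⇒ Z ⊕ Z/2
Ȟ^2: (0−0)−0=0 ⇒ 0

Ȟ^0 = 0; Ȟ^1 = Z ⊕ Z/2; Ȟ^2 = 0


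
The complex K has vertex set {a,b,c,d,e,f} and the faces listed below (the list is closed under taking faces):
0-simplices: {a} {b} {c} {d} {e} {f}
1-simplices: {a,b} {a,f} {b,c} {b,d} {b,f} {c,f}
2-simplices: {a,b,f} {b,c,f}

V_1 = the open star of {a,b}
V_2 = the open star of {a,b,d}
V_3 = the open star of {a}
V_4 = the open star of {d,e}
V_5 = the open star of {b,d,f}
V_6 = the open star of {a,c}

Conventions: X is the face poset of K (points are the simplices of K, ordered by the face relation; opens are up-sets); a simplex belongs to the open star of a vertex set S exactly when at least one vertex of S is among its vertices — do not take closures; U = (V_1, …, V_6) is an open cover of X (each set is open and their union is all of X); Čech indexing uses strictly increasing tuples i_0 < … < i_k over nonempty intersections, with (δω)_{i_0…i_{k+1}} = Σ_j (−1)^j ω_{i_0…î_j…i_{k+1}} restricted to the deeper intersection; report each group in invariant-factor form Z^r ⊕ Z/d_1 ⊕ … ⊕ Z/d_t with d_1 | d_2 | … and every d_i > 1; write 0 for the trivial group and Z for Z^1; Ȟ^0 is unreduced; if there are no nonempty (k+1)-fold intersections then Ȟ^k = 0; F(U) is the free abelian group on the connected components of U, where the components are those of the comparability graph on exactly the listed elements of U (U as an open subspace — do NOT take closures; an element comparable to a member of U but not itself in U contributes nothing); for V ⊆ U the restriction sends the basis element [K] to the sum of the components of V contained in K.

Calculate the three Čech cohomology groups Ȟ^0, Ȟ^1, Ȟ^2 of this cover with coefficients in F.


nonempty overlaps:
  V1={{a},{b},{a,b},{a,f},{b,c},{b,d},{b,f},{a,b,f},{b,c,f}} V2={{a},{b},{d},{a,b},{a,f},{b,c},{b,d},{b,f},{a,b,f},{b,c,f}} V3={{a},{a,b},{a,f},{a,b,f}} V4={{d},{e},{b,d}} V5={{b},{d},{f},{a,b},{a,f},{b,c},{b,d},{b,f},{c,f},{a,b,f},{b,c,f}} V6={{a},{c},{a,b},{a,f},{b,c},{c,f},{a,b,f},{b,c,f}}
  V12={{a},{b},{a,b},{a,f},{b,c},{b,d},{b,f},{a,b,f},{b,c,f}} V13={{a},{a,b},{a,f},{a,b,f}} V14={{b,d}} V15={{b},{a,b},{a,f},{b,c},{b,d},{b,f},{a,b,f},{b,c,f}} V16={{a},{a,b},{a,f},{b,c},{a,b,f},{b,c,f}} V23={{a},{a,b},{a,f},{a,b,f}} V24={{d},{b,d}} V25={{b},{d},{a,b},{a,f},{b,c},{b,d},{b,f},{a,b,f},{b,c,f}} V26={{a},{a,b},{a,f},{b,c},{a,b,f},{b,c,f}} V35={{a,b},{a,f},{a,b,f}} V36={{a},{a,b},{a,f},{a,b,f}} V45={{d},{b,d}} V56={{a,b},{a,f},{b,c},{c,f},{a,b,f},{b,c,f}}
  V123={{a},{a,b},{a,f},{a,b,f}} V124={{b,d}} V125={{b},{a,b},{a,f},{b,c},{b,d},{b,f},{a,b,f},{b,c,f}} V126={{a},{a,b},{a,f},{b,c},{a,b,f},{b,c,f}} V135={{a,b},{a,f},{a,b,f}} V136={{a},{a,b},{a,f},{a,b,f}} V145={{b,d}} V156={{a,b},{a,f},{b,c},{a,b,f},{b,c,f}} V235={{a,b},{a,f},{a,b,f}} V236={{a},{a,b},{a,f},{a,b,f}} V245={{d},{b,d}} V256={{a,b},{a,f},{b,c},{a,b,f},{b,c,f}} V356={{a,b},{a,f},{a,b,f}}
  V1235={{a,b},{a,f},{a,b,f}} V1236={{a},{a,b},{a,f},{a,b,f}} V1245={{b,d}} V1256={{a,b},{a,f},{b,c},{a,b,f},{b,c,f}} V1356={{a,b},{a,f},{a,b,f}} V2356={{a,b},{a,f},{a,b,f}}
  V12356={{a,b},{a,f},{a,b,f}}
components per intersection:
  V1: {{a},{b},{a,b},{a,f},{b,c},{b,d},{b,f},{a,b,f},{b,c,f}}
  V2: {{a},{b},{d},{a,b},{a,f},{b,c},{b,d},{b,f},{a,b,f},{b,c,f}}
  V3: {{a},{a,b},{a,f},{a,b,f}}
  V4: {{d},{b,d}} {{e}}
  V5: {{b},{d},{f},{a,b},{a,f},{b,c},{b,d},{b,f},{c,f},{a,b,f},{b,c,f}}
  V6: {{a},{a,b},{a,f},{a,b,f}} {{c},{b,c},{c,f},{b,c,f}}
  V12: {{a},{b},{a,b},{a,f},{b,c},{b,d},{b,f},{a,b,f},{b,c,f}}
  V13: {{a},{a,b},{a,f},{a,b,f}}
  V14: {{b,d}}
  V15: {{b},{a,b},{a,f},{b,c},{b,d},{b,f},{a,b,f},{b,c,f}}
  V16: {{a},{a,b},{a,f},{a,b,f}} {{b,c},{b,c,f}}
  V23: {{a},{a,b},{a,f},{a,b,f}}
  V24: {{d},{b,d}}
  V25: {{b},{d},{a,b},{a,f},{b,c},{b,d},{b,f},{a,b,f},{b,c,f}}
  V26: {{a},{a,b},{a,f},{a,b,f}} {{b,c},{b,c,f}}
  V35: {{a,b},{a,f},{a,b,f}}
  V36: {{a},{a,b},{a,f},{a,b,f}}
  V45: {{d},{b,d}}
  V56: {{a,b},{a,f},{a,b,f}} {{b,c},{c,f},{b,c,f}}
  V123: {{a},{a,b},{a,f},{a,b,f}}
  V124: {{b,d}}
  V125: {{b},{a,b},{a,f},{b,c},{b,d},{b,f},{a,b,f},{b,c,f}}
  V126: {{a},{a,b},{a,f},{a,b,f}} {{b,c},{b,c,f}}
  V135: {{a,b},{a,f},{a,b,f}}
  V136: {{a},{a,b},{a,f},{a,b,f}}
  V145: {{b,d}}
  V156: {{a,b},{a,f},{a,b,f}} {{b,c},{b,c,f}}
  V235: {{a,b},{a,f},{a,b,f}}
  V236: {{a},{a,b},{a,f},{a,b,f}}
  V245: {{d},{b,d}}
  V256: {{a,b},{a,f},{a,b,f}} {{b,c},{b,c,f}}
  V356: {{a,b},{a,f},{a,b,f}}
  V1235: {{a,b},{a,f},{a,b,f}}
  V1236: {{a},{a,b},{a,f},{a,b,f}}
  V1245: {{b,d}}
  V1256: {{a,b},{a,f},{a,b,f}} {{b,c},{b,c,f}}
  V1356: {{a,b},{a,f},{a,b,f}}
  V2356: {{a,b},{a,f},{a,b,f}}
  V12356: {{a,b},{a,f},{a,b,f}}
C dims 8,16,16,7; δ0: rk 6, SNF 1^6; δ1: rk 10, SNF 1^10; δ2: rk 6, SNF 1^6
degree 0: 8−6−0 = 2 → Ȟ^0 ≅ Z^2
degree 1: 16−10−6 = 0 → Ȟ^1 ≅ 0
degree 2: 16−6−10 = 0 → Ȟ^2 ≅ 0

Ȟ^0(U;F) ≅ Z^2; Ȟ^1(U;F) ≅ 0; Ȟ^2(U;F) ≅ 0


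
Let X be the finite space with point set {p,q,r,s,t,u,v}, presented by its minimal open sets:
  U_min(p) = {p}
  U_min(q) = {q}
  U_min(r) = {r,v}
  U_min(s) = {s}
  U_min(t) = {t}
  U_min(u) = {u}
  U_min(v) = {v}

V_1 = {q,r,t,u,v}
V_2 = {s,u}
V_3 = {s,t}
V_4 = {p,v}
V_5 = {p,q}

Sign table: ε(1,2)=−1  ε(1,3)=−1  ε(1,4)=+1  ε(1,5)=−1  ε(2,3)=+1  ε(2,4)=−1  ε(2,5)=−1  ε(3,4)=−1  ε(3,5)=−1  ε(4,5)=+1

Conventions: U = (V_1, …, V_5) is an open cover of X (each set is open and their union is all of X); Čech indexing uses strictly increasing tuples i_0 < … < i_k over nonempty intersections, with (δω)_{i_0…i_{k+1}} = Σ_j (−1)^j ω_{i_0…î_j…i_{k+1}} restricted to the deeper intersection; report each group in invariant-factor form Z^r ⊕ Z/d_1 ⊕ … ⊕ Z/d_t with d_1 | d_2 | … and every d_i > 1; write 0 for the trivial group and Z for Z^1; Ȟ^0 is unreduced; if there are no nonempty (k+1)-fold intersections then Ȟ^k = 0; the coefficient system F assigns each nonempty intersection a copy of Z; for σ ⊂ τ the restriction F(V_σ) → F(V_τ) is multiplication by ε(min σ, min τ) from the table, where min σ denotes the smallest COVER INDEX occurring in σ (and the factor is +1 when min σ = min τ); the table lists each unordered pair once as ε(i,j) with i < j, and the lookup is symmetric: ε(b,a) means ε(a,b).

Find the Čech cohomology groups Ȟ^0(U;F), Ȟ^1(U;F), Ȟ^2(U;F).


Ȟ^0(U;F) ≅ 0, Ȟ^1(U;F) ≅ Z ⊕ Z/2 and Ȟ^2(U;F) ≅ 0

cover nerve:
  V12={u} V13={t} V14={v} V15={q} V23={s} V45={p}
C dims 5,6; δ0: rk 5, SNF 1^4·2
Ȟ^0: (5−5)−0=0 ⇒ 0
Ȟ^1: (6−0)−5=1 plus torsion [2] ⇒ Z ⊕ Z/2
Ȟ^2: (0−0)−0=0 ⇒ 0


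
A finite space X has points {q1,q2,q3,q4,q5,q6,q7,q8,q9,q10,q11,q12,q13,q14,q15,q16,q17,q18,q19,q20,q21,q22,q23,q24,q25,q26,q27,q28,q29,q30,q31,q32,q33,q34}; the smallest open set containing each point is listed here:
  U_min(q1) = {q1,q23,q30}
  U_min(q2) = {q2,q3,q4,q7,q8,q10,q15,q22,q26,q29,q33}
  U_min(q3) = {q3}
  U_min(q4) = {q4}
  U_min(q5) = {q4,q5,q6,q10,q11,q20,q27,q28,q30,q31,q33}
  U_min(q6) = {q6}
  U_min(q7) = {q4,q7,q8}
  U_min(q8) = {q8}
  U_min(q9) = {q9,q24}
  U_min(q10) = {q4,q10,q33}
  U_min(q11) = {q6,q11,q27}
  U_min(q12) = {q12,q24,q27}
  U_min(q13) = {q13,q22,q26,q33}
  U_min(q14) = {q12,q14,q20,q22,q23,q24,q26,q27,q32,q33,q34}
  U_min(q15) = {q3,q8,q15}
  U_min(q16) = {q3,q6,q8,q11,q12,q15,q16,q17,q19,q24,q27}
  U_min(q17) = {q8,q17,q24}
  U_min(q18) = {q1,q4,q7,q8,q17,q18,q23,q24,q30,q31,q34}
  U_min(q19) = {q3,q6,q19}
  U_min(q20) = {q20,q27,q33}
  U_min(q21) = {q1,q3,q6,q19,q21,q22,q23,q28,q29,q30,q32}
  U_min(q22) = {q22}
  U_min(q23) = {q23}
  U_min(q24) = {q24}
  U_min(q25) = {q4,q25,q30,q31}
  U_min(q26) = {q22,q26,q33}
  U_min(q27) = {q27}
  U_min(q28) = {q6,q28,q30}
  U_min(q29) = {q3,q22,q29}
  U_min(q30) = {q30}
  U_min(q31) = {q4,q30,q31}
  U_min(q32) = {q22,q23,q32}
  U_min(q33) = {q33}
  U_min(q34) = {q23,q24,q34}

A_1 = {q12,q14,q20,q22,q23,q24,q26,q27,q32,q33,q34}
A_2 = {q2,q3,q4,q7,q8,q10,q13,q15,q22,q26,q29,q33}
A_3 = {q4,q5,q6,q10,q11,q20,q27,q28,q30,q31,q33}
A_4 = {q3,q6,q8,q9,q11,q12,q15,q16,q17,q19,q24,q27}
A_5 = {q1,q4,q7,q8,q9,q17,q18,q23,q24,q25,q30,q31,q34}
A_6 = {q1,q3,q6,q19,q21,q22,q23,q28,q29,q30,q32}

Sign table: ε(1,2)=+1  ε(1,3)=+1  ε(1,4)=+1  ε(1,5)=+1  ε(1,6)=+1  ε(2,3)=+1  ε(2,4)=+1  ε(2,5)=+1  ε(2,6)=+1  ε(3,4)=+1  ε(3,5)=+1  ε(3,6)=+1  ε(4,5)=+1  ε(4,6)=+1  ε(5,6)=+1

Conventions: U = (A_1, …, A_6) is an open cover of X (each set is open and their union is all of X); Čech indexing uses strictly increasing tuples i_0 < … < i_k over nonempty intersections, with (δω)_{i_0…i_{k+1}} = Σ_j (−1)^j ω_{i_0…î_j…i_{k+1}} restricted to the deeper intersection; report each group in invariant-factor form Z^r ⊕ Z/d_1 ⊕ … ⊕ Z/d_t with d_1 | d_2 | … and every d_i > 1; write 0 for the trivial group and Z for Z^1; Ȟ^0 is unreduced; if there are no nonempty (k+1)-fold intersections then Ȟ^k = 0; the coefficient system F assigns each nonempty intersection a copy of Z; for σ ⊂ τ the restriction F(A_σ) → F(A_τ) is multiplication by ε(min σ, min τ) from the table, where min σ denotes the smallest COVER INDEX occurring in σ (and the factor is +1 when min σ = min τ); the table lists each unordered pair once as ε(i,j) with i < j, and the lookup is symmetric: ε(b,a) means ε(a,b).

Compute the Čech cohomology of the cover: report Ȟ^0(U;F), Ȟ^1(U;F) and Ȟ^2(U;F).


nerve simplices:
  A12={q22,q26,q33} A13={q20,q27,q33} A14={q12,q24,q27} A15={q23,q24,q34} A16={q22,q23,q32} A23={q4,q10,q33} A24={q3,q8,q15} A25={q4,q7,q8} A26={q3,q22,q29} A34={q6,q11,q27} A35={q4,q30,q31} A36={q6,q28,q30} A45={q8,q9,q17,q24} A46={q3,q6,q19} A56={q1,q23,q30}
  A123={q33} A126={q22} A134={q27} A145={q24} A156={q23} A235={q4} A245={q8} A246={q3} A346={q6} A356={q30}
C dims 6,15,10; δ0: rk 5, SNF 1^5; δ1: rk 10, SNF 1^9·2
degree 0: 6−5−0 = 1 → Ȟ^0 ≅ Z
degree 1: 15−10−5 = 0 → Ȟ^1 ≅ 0
degree 2: 10−0−10 = 0 plus torsion [2] → Ȟ^2 ≅ Z/2

Ȟ^0(U;F) ≅ Z, Ȟ^1(U;F) ≅ 0, Ȟ^2(U;F) ≅ Z/2


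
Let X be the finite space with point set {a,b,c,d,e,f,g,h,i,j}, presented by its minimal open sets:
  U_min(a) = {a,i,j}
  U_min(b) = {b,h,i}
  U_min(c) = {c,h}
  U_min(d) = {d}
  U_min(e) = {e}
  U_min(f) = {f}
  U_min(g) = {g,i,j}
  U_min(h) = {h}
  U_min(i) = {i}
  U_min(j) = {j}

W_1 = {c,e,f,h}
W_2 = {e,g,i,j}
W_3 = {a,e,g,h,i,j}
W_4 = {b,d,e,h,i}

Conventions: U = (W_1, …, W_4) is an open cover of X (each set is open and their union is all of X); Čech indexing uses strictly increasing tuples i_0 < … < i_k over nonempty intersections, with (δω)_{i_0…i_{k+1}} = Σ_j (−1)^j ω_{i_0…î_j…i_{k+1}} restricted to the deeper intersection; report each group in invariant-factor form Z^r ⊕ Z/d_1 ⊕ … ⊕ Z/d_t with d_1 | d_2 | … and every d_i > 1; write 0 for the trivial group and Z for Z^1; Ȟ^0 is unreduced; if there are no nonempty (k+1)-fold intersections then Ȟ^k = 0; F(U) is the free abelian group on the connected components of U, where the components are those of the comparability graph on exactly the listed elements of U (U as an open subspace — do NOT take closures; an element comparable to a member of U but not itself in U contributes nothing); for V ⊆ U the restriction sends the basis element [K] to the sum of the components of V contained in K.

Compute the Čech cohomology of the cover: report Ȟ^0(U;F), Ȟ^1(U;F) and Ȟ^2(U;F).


Ȟ^0(U;F) ≅ Z^4; Ȟ^1(U;F) ≅ 0; Ȟ^2(U;F) ≅ 0

intersection data:
  W12={e} W13={e,h} W14={e,h} W23={e,g,i,j} W24={e,i} W34={e,h,i}
  W123={e} W124={e} W134={e,h} W234={e,i}
  W1234={e}
components per intersection:
  W1: {c,h} {e} {f}
  W2: {e} {g,i,j}
  W3: {a,g,i,j} {e} {h}
  W4: {b,h,i} {d} {e}
  W12: {e}
  W13: {e} {h}
  W14: {e} {h}
  W23: {e} {g,i,j}
  W24: {e} {i}
  W34: {e} {h} {i}
  W123: {e}
  W124: {e}
  W134: {e} {h}
  W234: {e} {i}
  W1234: {e}
C dims 11,12,6,1; δ0: rk 7, SNF 1^7; δ1: rk 5, SNF 1^5; δ2: rk 1, SNF 1^1
Ȟ^0 = (11 − 7) − 0 = 4, so Ȟ^0 ≅ Z^4
Ȟ^1 = (12 − 5) − 7 = 0, so Ȟ^1 ≅ 0
Ȟ^2 = (6 − 1) − 5 = 0, so Ȟ^2 ≅ 0


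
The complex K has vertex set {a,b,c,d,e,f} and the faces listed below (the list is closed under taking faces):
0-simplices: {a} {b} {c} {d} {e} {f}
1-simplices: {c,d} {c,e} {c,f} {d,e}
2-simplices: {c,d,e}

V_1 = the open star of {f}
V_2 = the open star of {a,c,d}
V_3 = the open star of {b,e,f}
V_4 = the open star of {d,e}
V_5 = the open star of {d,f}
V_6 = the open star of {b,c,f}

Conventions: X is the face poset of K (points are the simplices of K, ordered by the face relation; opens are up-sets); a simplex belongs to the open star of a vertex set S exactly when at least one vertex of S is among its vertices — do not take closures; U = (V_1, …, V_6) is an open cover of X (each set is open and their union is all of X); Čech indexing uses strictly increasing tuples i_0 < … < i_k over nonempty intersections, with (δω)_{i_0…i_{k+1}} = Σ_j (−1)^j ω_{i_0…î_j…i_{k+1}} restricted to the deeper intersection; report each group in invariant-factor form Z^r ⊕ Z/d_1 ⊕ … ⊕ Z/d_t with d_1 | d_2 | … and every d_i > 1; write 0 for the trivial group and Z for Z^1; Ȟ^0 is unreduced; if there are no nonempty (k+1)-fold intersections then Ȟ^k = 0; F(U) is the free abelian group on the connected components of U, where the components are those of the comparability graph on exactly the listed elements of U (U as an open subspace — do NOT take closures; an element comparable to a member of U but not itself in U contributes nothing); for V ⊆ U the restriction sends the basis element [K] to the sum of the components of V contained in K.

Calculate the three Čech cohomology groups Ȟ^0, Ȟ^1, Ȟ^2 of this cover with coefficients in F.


nerve simplices:
  V1={{f},{c,f}} V2={{a},{c},{d},{c,d},{c,e},{c,f},{d,e},{c,d,e}} V3={{b},{e},{f},{c,e},{c,f},{d,e},{c,d,e}} V4={{d},{e},{c,d},{c,e},{d,e},{c,d,e}} V5={{d},{f},{c,d},{c,f},{d,e},{c,d,e}} V6={{b},{c},{f},{c,d},{c,e},{c,f},{c,d,e}}
  V12={{c,f}} V13={{f},{c,f}} V15={{f},{c,f}} V16={{f},{c,f}} V23={{c,e},{c,f},{d,e},{c,d,e}} V24={{d},{c,d},{c,e},{d,e},{c,d,e}} V25={{d},{c,d},{c,f},{d,e},{c,d,e}} V26={{c},{c,d},{c,e},{c,f},{c,d,e}} V34={{e},{c,e},{d,e},{c,d,e}} V35={{f},{c,f},{d,e},{c,d,e}} V36={{b},{f},{c,e},{c,f},{c,d,e}} V45={{d},{c,d},{d,e},{c,d,e}} V46={{c,d},{c,e},{c,d,e}} V56={{f},{c,d},{c,f},{c,d,e}}
  V123={{c,f}} V125={{c,f}} V126={{c,f}} V135={{f},{c,f}} V136={{f},{c,f}} V156={{f},{c,f}} V234={{c,e},{d,e},{c,d,e}} V235={{c,f},{d,e},{c,d,e}} V236={{c,e},{c,f},{c,d,e}} V245={{d},{c,d},{d,e},{c,d,e}} V246={{c,d},{c,e},{c,d,e}} V256={{c,d},{c,f},{c,d,e}} V345={{d,e},{c,d,e}} V346={{c,e},{c,d,e}} V356={{f},{c,f},{c,d,e}} V456={{c,d},{c,d,e}}
  V1235={{c,f}} V1236={{c,f}} V1256={{c,f}} V1356={{f},{c,f}} V2345={{d,e},{c,d,e}} V2346={{c,e},{c,d,e}} V2356={{c,f},{c,d,e}} V2456={{c,d},{c,d,e}} V3456={{c,d,e}}
  V12356={{c,f}} V23456={{c,d,e}}
components per intersection:
  V1: {{f},{c,f}}
  V2: {{a}} {{c},{d},{c,d},{c,e},{c,f},{d,e},{c,d,e}}
  V3: {{b}} {{e},{c,e},{d,e},{c,d,e}} {{f},{c,f}}
  V4: {{d},{e},{c,d},{c,e},{d,e},{c,d,e}}
  V5: {{d},{c,d},{d,e},{c,d,e}} {{f},{c,f}}
  V6: {{b}} {{c},{f},{c,d},{c,e},{c,f},{c,d,e}}
  V12: {{c,f}}
  V13: {{f},{c,f}}
  V15: {{f},{c,f}}
  V16: {{f},{c,f}}
  V23: {{c,e},{d,e},{c,d,e}} {{c,f}}
  V24: {{d},{c,d},{c,e},{d,e},{c,d,e}}
  V25: {{d},{c,d},{d,e},{c,d,e}} {{c,f}}
  V26: {{c},{c,d},{c,e},{c,f},{c,d,e}}
  V34: {{e},{c,e},{d,e},{c,d,e}}
  V35: {{f},{c,f}} {{d,e},{c,d,e}}
  V36: {{b}} {{f},{c,f}} {{c,e},{c,d,e}}
  V45: {{d},{c,d},{d,e},{c,d,e}}
  V46: {{c,d},{c,e},{c,d,e}}
  V56: {{f},{c,f}} {{c,d},{c,d,e}}
  V123: {{c,f}}
  V125: {{c,f}}
  V126: {{c,f}}
  V135: {{f},{c,f}}
  V136: {{f},{c,f}}
  V156: {{f},{c,f}}
  V234: {{c,e},{d,e},{c,d,e}}
  V235: {{c,f}} {{d,e},{c,d,e}}
  V236: {{c,e},{c,d,e}} {{c,f}}
  V245: {{d},{c,d},{d,e},{c,d,e}}
  V246: {{c,d},{c,e},{c,d,e}}
  V256: {{c,d},{c,d,e}} {{c,f}}
  V345: {{d,e},{c,d,e}}
  V346: {{c,e},{c,d,e}}
  V356: {{f},{c,f}} {{c,d,e}}
  V456: {{c,d},{c,d,e}}
  V1235: {{c,f}}
  V1236: {{c,f}}
  V1256: {{c,f}}
  V1356: {{f},{c,f}}
  V2345: {{d,e},{c,d,e}}
  V2346: {{c,e},{c,d,e}}
  V2356: {{c,f}} {{c,d,e}}
  V2456: {{c,d},{c,d,e}}
  V3456: {{c,d,e}}
  V12356: {{c,f}}
  V23456: {{c,d,e}}
C dims 11,20,20,10; δ0: rk 8, SNF 1^8; δ1: rk 12, SNF 1^12; δ2: rk 8, SNF 1^8
degree 0: 11−8−0 = 3 → Ȟ^0 ≅ Z^3
degree 1: 20−12−8 = 0 → Ȟ^1 ≅ 0
degree 2: 20−8−12 = 0 → Ȟ^2 ≅ 0

Ȟ^0 ≅ Z^3,  Ȟ^1 ≅ 0,  Ȟ^2 ≅ 0


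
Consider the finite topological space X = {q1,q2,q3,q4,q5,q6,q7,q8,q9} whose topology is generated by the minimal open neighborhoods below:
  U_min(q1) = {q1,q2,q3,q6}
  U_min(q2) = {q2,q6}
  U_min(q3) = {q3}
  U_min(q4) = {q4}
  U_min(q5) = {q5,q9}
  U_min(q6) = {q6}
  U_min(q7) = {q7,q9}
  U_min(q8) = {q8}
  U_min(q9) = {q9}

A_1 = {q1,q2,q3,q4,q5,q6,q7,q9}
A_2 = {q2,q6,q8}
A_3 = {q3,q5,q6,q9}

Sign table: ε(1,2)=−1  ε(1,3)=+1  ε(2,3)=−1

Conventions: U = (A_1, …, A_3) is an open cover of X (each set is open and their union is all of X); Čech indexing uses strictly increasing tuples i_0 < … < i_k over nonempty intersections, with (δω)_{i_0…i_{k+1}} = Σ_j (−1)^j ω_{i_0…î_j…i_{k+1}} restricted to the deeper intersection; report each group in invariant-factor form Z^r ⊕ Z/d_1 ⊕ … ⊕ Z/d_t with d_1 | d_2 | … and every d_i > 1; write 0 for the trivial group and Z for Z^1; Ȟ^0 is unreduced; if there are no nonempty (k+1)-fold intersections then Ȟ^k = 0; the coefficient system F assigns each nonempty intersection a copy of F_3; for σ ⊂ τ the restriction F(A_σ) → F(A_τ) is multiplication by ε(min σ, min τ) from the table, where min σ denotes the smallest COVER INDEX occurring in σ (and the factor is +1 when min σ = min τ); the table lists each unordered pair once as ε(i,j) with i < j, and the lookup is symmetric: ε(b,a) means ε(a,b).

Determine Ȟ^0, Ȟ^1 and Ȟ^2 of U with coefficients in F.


Ȟ^0(U;F) ≅ Z/3; Ȟ^1(U;F) ≅ 0; Ȟ^2(U;F) ≅ 0

intersection data:
  A12={q2,q6} A13={q3,q5,q6,q9} A23={q6}
  A123={q6}
C dims 3,3,1; δ0: rk_F3 2; δ1: rk_F3 1
Ȟ^0 = (3 − 2) − 0 = 1, so Ȟ^0 ≅ Z/3
Ȟ^1 = (3 − 1) − 2 = 0, so Ȟ^1 ≅ 0
Ȟ^2 = (1 − 0) − 1 = 0, so Ȟ^2 ≅ 0


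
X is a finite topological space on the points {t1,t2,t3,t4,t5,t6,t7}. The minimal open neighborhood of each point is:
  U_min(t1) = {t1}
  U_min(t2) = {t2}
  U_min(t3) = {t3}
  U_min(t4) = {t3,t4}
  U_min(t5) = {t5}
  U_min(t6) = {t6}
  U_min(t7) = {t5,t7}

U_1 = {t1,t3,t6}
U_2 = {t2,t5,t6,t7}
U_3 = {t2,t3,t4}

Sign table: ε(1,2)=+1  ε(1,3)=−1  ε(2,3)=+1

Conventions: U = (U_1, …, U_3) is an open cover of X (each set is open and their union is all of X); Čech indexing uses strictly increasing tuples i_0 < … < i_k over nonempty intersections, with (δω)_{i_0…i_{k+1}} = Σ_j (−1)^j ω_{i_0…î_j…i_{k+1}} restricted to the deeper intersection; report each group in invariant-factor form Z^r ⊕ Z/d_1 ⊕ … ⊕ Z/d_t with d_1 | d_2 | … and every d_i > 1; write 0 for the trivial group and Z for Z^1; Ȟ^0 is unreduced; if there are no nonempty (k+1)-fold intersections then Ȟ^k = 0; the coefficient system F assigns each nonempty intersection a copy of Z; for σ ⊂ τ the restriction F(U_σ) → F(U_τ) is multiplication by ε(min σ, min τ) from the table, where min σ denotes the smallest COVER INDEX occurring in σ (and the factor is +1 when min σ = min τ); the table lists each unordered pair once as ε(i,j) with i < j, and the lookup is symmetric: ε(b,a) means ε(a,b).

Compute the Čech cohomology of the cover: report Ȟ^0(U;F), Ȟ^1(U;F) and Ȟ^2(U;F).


Ȟ^0(U;F) ≅ 0,  Ȟ^1(U;F) ≅ Z/2,  Ȟ^2(U;F) ≅ 0

nerve simplices:
  U12={t6} U13={t3} U23={t2}
C dims 3,3; δ0: rk 3, SNF 1^2·2
degree 0: 3−3−0 = 0 → Ȟ^0 ≅ 0
degree 1: 3−0−3 = 0 plus torsion [2] → Ȟ^1 ≅ Z/2
degree 2: 0−0−0 = 0 → Ȟ^2 ≅ 0


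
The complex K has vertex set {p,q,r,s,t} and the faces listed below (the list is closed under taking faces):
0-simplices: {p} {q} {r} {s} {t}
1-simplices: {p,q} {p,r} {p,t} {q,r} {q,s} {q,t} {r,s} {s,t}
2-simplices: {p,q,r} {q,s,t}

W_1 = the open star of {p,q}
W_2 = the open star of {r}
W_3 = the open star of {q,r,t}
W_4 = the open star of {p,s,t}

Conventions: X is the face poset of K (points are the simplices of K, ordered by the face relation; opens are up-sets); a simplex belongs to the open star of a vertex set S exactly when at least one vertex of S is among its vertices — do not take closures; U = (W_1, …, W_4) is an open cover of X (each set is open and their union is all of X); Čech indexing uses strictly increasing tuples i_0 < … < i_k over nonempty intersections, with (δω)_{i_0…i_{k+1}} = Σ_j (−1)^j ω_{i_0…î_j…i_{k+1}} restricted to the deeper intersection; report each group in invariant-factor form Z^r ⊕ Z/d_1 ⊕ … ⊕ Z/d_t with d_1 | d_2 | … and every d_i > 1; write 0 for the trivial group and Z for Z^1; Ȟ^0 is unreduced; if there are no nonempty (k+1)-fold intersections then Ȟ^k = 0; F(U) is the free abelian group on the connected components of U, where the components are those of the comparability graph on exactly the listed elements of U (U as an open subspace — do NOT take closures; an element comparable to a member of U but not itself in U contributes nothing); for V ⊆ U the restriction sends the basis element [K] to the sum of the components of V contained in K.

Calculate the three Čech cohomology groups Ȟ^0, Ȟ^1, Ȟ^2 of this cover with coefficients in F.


Ȟ^0 = Z,  Ȟ^1 = Z^2,  Ȟ^2 = 0

nonempty intersections:
  W1={{p},{q},{p,q},{p,r},{p,t},{q,r},{q,s},{q,t},{p,q,r},{q,s,t}} W2={{r},{p,r},{q,r},{r,s},{p,q,r}} W3={{q},{r},{t},{p,q},{p,r},{p,t},{q,r},{q,s},{q,t},{r,s},{s,t},{p,q,r},{q,s,t}} W4={{p},{s},{t},{p,q},{p,r},{p,t},{q,s},{q,t},{r,s},{s,t},{p,q,r},{q,s,t}}
  W12={{p,r},{q,r},{p,q,r}} W13={{q},{p,q},{p,r},{p,t},{q,r},{q,s},{q,t},{p,q,r},{q,s,t}} W14={{p},{p,q},{p,r},{p,t},{q,s},{q,t},{p,q,r},{q,s,t}} W23={{r},{p,r},{q,r},{r,s},{p,q,r}} W24={{p,r},{r,s},{p,q,r}} W34={{t},{p,q},{p,r},{p,t},{q,s},{q,t},{r,s},{s,t},{p,q,r},{q,s,t}}
  W123={{p,r},{q,r},{p,q,r}} W124={{p,r},{p,q,r}} W134={{p,q},{p,r},{p,t},{q,s},{q,t},{p,q,r},{q,s,t}} W234={{p,r},{r,s},{p,q,r}}
  W1234={{p,r},{p,q,r}}
components per intersection:
  W1: {{p},{q},{p,q},{p,r},{p,t},{q,r},{q,s},{q,t},{p,q,r},{q,s,t}}
  W2: {{r},{p,r},{q,r},{r,s},{p,q,r}}
  W3: {{q},{r},{t},{p,q},{p,r},{p,t},{q,r},{q,s},{q,t},{r,s},{s,t},{p,q,r},{q,s,t}}
  W4: {{p},{s},{t},{p,q},{p,r},{p,t},{q,s},{q,t},{r,s},{s,t},{p,q,r},{q,s,t}}
  W12: {{p,r},{q,r},{p,q,r}}
  W13: {{q},{p,q},{p,r},{q,r},{q,s},{q,t},{p,q,r},{q,s,t}} {{p,t}}
  W14: {{p},{p,q},{p,r},{p,t},{p,q,r}} {{q,s},{q,t},{q,s,t}}
  W23: {{r},{p,r},{q,r},{r,s},{p,q,r}}
  W24: {{p,r},{p,q,r}} {{r,s}}
  W34: {{t},{p,t},{q,s},{q,t},{s,t},{q,s,t}} {{p,q},{p,r},{p,q,r}} {{r,s}}
  W123: {{p,r},{q,r},{p,q,r}}
  W124: {{p,r},{p,q,r}}
  W134: {{p,q},{p,r},{p,q,r}} {{p,t}} {{q,s},{q,t},{q,s,t}}
  W234: {{p,r},{p,q,r}} {{r,s}}
  W1234: {{p,r},{p,q,r}}
C dims 4,11,7,1; δ0: rk 3, SNF 1^3; δ1: rk 6, SNF 1^6; δ2: rk 1, SNF 1^1
Ȟ^0: (4−3)−0=1 ⇒ Z
Ȟ^1: (11−6)−3=2 ⇒ Z^2
Ȟ^2: (7−1)−6=0 ⇒ 0


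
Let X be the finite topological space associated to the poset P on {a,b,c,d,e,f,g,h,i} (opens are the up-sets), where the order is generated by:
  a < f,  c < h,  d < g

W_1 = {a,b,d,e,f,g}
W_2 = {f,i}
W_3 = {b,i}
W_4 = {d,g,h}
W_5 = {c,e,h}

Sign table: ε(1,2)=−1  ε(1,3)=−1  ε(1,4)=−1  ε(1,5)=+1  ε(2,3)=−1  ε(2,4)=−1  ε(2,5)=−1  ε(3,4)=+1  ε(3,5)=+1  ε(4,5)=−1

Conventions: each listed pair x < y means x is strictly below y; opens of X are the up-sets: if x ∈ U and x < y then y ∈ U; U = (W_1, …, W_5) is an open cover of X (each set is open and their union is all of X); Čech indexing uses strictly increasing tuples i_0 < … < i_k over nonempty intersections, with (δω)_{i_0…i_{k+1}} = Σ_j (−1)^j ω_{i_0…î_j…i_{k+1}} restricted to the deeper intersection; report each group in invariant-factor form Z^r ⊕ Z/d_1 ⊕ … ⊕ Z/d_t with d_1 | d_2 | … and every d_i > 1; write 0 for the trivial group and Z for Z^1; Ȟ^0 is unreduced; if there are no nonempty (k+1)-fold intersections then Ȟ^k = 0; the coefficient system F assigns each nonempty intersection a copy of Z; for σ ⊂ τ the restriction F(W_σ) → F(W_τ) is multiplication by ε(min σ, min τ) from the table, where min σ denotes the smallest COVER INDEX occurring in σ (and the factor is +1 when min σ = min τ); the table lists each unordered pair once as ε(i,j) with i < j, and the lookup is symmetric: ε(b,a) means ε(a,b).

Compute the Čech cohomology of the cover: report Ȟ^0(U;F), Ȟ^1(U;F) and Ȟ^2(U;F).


Ȟ^0 ≅ 0,  Ȟ^1 ≅ Z ⊕ Z/2,  Ȟ^2 ≅ 0

nonempty intersections:
  W12={f} W13={b} W14={d,g} W15={e} W23={i} W45={h}
C dims 5,6; δ0: rk 5, SNF 1^4·2
Ȟ^0: (5−5)−0=0 ⇒ 0
Ȟ^1: (6−0)−5=1 plus torsion [2] ⇒ Z ⊕ Z/2
Ȟ^2: (0−0)−0=0 ⇒ 0


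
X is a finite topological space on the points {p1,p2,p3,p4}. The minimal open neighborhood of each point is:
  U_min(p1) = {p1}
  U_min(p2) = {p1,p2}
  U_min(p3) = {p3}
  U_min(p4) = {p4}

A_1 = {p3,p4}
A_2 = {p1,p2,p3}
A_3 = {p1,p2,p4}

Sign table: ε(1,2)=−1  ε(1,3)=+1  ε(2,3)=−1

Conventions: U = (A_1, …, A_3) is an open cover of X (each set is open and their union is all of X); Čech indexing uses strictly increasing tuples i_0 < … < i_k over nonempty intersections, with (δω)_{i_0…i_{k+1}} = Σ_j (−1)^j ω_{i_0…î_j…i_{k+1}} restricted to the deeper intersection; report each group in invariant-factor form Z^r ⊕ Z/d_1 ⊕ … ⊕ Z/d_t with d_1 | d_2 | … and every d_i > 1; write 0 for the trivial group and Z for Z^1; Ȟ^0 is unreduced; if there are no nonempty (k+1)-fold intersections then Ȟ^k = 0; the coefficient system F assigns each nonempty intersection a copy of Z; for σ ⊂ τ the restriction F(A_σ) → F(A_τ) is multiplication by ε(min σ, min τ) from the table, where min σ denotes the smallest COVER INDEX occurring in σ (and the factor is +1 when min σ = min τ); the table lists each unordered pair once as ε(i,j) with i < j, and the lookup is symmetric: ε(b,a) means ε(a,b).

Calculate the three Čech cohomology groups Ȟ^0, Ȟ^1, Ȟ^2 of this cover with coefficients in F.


Ȟ^0(U;F) ≅ Z, Ȟ^1(U;F) ≅ Z and Ȟ^2(U;F) ≅ 0

nonempty overlaps:
  A12={p3} A13={p4} A23={p1,p2}
C dims 3,3; δ0: rk 2, SNF 1^2
degree 0: 3−2−0 = 1 → Ȟ^0 ≅ Z
degree 1: 3−0−2 = 1 → Ȟ^1 ≅ Z
degree 2: 0−0−0 = 0 → Ȟ^2 ≅ 0


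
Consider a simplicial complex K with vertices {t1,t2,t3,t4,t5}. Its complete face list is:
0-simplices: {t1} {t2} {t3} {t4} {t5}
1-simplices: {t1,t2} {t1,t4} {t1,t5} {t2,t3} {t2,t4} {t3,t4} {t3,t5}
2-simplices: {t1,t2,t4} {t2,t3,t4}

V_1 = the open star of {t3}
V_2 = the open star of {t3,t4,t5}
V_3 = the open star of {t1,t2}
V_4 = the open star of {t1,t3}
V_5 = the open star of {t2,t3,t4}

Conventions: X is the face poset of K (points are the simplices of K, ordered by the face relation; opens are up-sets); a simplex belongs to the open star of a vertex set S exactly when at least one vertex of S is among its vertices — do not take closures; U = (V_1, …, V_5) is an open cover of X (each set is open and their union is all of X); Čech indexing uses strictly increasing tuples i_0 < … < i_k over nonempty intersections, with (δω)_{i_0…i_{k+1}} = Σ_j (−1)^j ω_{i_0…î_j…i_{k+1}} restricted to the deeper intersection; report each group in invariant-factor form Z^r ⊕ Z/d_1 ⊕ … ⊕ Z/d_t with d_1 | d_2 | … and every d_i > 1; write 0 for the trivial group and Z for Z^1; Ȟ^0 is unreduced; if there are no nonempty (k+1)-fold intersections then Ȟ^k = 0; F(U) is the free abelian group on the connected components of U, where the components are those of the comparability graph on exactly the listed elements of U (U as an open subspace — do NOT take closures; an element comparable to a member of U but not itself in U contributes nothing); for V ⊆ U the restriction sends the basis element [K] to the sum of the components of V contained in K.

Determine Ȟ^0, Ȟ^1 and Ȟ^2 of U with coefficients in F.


Ȟ^0(U;F) ≅ Z, Ȟ^1(U;F) ≅ Z and Ȟ^2(U;F) ≅ 0

nerve simplices:
  V1={{t3},{t2,t3},{t3,t4},{t3,t5},{t2,t3,t4}} V2={{t3},{t4},{t5},{t1,t4},{t1,t5},{t2,t3},{t2,t4},{t3,t4},{t3,t5},{t1,t2,t4},{t2,t3,t4}} V3={{t1},{t2},{t1,t2},{t1,t4},{t1,t5},{t2,t3},{t2,t4},{t1,t2,t4},{t2,t3,t4}} V4={{t1},{t3},{t1,t2},{t1,t4},{t1,t5},{t2,t3},{t3,t4},{t3,t5},{t1,t2,t4},{t2,t3,t4}} V5={{t2},{t3},{t4},{t1,t2},{t1,t4},{t2,t3},{t2,t4},{t3,t4},{t3,t5},{t1,t2,t4},{t2,t3,t4}}
  V12={{t3},{t2,t3},{t3,t4},{t3,t5},{t2,t3,t4}} V13={{t2,t3},{t2,t3,t4}} V14={{t3},{t2,t3},{t3,t4},{t3,t5},{t2,t3,t4}} V15={{t3},{t2,t3},{t3,t4},{t3,t5},{t2,t3,t4}} V23={{t1,t4},{t1,t5},{t2,t3},{t2,t4},{t1,t2,t4},{t2,t3,t4}} V24={{t3},{t1,t4},{t1,t5},{t2,t3},{t3,t4},{t3,t5},{t1,t2,t4},{t2,t3,t4}} V25={{t3},{t4},{t1,t4},{t2,t3},{t2,t4},{t3,t4},{t3,t5},{t1,t2,t4},{t2,t3,t4}} V34={{t1},{t1,t2},{t1,t4},{t1,t5},{t2,t3},{t1,t2,t4},{t2,t3,t4}} V35={{t2},{t1,t2},{t1,t4},{t2,t3},{t2,t4},{t1,t2,t4},{t2,t3,t4}} V45={{t3},{t1,t2},{t1,t4},{t2,t3},{t3,t4},{t3,t5},{t1,t2,t4},{t2,t3,t4}}
  V123={{t2,t3},{t2,t3,t4}} V124={{t3},{t2,t3},{t3,t4},{t3,t5},{t2,t3,t4}} V125={{t3},{t2,t3},{t3,t4},{t3,t5},{t2,t3,t4}} V134={{t2,t3},{t2,t3,t4}} V135={{t2,t3},{t2,t3,t4}} V145={{t3},{t2,t3},{t3,t4},{t3,t5},{t2,t3,t4}} V234={{t1,t4},{t1,t5},{t2,t3},{t1,t2,t4},{t2,t3,t4}} V235={{t1,t4},{t2,t3},{t2,t4},{t1,t2,t4},{t2,t3,t4}} V245={{t3},{t1,t4},{t2,t3},{t3,t4},{t3,t5},{t1,t2,t4},{t2,t3,t4}} V345={{t1,t2},{t1,t4},{t2,t3},{t1,t2,t4},{t2,t3,t4}}
  V1234={{t2,t3},{t2,t3,t4}} V1235={{t2,t3},{t2,t3,t4}} V1245={{t3},{t2,t3},{t3,t4},{t3,t5},{t2,t3,t4}} V1345={{t2,t3},{t2,t3,t4}} V2345={{t1,t4},{t2,t3},{t1,t2,t4},{t2,t3,t4}}
  V12345={{t2,t3},{t2,t3,t4}}
components per intersection:
  V1: {{t3},{t2,t3},{t3,t4},{t3,t5},{t2,t3,t4}}
  V2: {{t3},{t4},{t5},{t1,t4},{t1,t5},{t2,t3},{t2,t4},{t3,t4},{t3,t5},{t1,t2,t4},{t2,t3,t4}}
  V3: {{t1},{t2},{t1,t2},{t1,t4},{t1,t5},{t2,t3},{t2,t4},{t1,t2,t4},{t2,t3,t4}}
  V4: {{t1},{t1,t2},{t1,t4},{t1,t5},{t1,t2,t4}} {{t3},{t2,t3},{t3,t4},{t3,t5},{t2,t3,t4}}
  V5: {{t2},{t3},{t4},{t1,t2},{t1,t4},{t2,t3},{t2,t4},{t3,t4},{t3,t5},{t1,t2,t4},{t2,t3,t4}}
  V12: {{t3},{t2,t3},{t3,t4},{t3,t5},{t2,t3,t4}}
  V13: {{t2,t3},{t2,t3,t4}}
  V14: {{t3},{t2,t3},{t3,t4},{t3,t5},{t2,t3,t4}}
  V15: {{t3},{t2,t3},{t3,t4},{t3,t5},{t2,t3,t4}}
  V23: {{t1,t4},{t2,t3},{t2,t4},{t1,t2,t4},{t2,t3,t4}} {{t1,t5}}
  V24: {{t3},{t2,t3},{t3,t4},{t3,t5},{t2,t3,t4}} {{t1,t4},{t1,t2,t4}} {{t1,t5}}
  V25: {{t3},{t4},{t1,t4},{t2,t3},{t2,t4},{t3,t4},{t3,t5},{t1,t2,t4},{t2,t3,t4}}
  V34: {{t1},{t1,t2},{t1,t4},{t1,t5},{t1,t2,t4}} {{t2,t3},{t2,t3,t4}}
  V35: {{t2},{t1,t2},{t1,t4},{t2,t3},{t2,t4},{t1,t2,t4},{t2,t3,t4}}
  V45: {{t3},{t2,t3},{t3,t4},{t3,t5},{t2,t3,t4}} {{t1,t2},{t1,t4},{t1,t2,t4}}
  V123: {{t2,t3},{t2,t3,t4}}
  V124: {{t3},{t2,t3},{t3,t4},{t3,t5},{t2,t3,t4}}
  V125: {{t3},{t2,t3},{t3,t4},{t3,t5},{t2,t3,t4}}
  V134: {{t2,t3},{t2,t3,t4}}
  V135: {{t2,t3},{t2,t3,t4}}
  V145: {{t3},{t2,t3},{t3,t4},{t3,t5},{t2,t3,t4}}
  V234: {{t1,t4},{t1,t2,t4}} {{t1,t5}} {{t2,t3},{t2,t3,t4}}
  V235: {{t1,t4},{t2,t3},{t2,t4},{t1,t2,t4},{t2,t3,t4}}
  V245: {{t3},{t2,t3},{t3,t4},{t3,t5},{t2,t3,t4}} {{t1,t4},{t1,t2,t4}}
  V345: {{t1,t2},{t1,t4},{t1,t2,t4}} {{t2,t3},{t2,t3,t4}}
  V1234: {{t2,t3},{t2,t3,t4}}
  V1235: {{t2,t3},{t2,t3,t4}}
  V1245: {{t3},{t2,t3},{t3,t4},{t3,t5},{t2,t3,t4}}
  V1345: {{t2,t3},{t2,t3,t4}}
  V2345: {{t1,t4},{t1,t2,t4}} {{t2,t3},{t2,t3,t4}}
  V12345: {{t2,t3},{t2,t3,t4}}
C dims 6,15,14,6; δ0: rk 5, SNF 1^5; δ1: rk 9, SNF 1^9; δ2: rk 5, SNF 1^5
degree 0: 6−5−0 = 1 → Ȟ^0 ≅ Z
degree 1: 15−9−5 = 1 → Ȟ^1 ≅ Z
degree 2: 14−5−9 = 0 → Ȟ^2 ≅ 0
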